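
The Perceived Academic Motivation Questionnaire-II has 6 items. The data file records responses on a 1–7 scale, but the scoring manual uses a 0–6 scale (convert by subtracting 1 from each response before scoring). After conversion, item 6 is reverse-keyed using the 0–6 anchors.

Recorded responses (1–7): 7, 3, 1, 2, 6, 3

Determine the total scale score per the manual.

Convert to 0–6: 6, 2, 0, 1, 5, 2
Reverse-coded (on a 0–6 scale, reversed = 6 − raw):
  item 6: 6 − 2 = 4
Scored: 6, 2, 0, 1, 5, 4
Total = 18

18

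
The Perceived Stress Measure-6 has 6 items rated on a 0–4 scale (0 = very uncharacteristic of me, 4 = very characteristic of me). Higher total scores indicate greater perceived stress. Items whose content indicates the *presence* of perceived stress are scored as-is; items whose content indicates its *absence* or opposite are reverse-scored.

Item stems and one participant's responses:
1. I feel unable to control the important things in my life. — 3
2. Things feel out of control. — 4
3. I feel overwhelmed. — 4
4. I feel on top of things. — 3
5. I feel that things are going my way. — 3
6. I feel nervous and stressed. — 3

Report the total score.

16

Items 4, 5 describe the absence/opposite of perceived stress → reverse-score.
reversed = (0+4) − raw = 4 − raw.
  item 1: 3
  item 2: 4
  item 3: 4
  item 4: 4 − 3 = 1
  item 5: 4 − 3 = 1
  item 6: 3
Total = 3 + 4 + 4 + 1 + 1 + 3 = 16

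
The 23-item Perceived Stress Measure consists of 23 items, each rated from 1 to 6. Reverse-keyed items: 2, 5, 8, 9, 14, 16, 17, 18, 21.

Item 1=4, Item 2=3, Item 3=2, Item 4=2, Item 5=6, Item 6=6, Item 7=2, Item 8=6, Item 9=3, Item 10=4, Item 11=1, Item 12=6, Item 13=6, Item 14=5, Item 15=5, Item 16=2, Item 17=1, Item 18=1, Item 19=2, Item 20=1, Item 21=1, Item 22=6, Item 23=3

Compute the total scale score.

Apply reverse scoring (reverse-coded value = 7 − response):
  item 2: 7 − 3 = 4
  item 5: 7 − 6 = 1
  item 8: 7 − 6 = 1
  item 9: 7 − 3 = 4
  item 14: 7 − 5 = 2
  item 16: 7 − 2 = 5
  item 17: 7 − 1 = 6
  item 18: 7 − 1 = 6
  item 21: 7 − 1 = 6
After reverse-coding: 4, 4, 2, 2, 1, 6, 2, 1, 4, 4, 1, 6, 6, 2, 5, 5, 6, 6, 2, 1, 6, 6, 3
Total = 4 + 4 + 2 + 2 + 1 + 6 + 2 + 1 + 4 + 4 + 1 + 6 + 6 + 2 + 5 + 5 + 6 + 6 + 2 + 1 + 6 + 6 + 3 = 85

85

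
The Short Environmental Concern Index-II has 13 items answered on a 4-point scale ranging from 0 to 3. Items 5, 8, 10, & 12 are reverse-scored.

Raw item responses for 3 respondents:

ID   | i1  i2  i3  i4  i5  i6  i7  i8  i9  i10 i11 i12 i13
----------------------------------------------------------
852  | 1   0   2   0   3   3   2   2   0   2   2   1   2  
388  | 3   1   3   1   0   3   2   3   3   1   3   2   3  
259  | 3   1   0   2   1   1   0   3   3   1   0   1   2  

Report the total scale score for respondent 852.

16

Respondent 852 raw: 1, 0, 2, 0, 3, 3, 2, 2, 0, 2, 2, 1, 2.
Reverse-coded (reversed = (0+3) − raw = 3 − raw):
  item 1: 1
  item 2: 0
  item 3: 2
  item 4: 0
  item 5: 3 − 3 = 0
  item 6: 3
  item 7: 2
  item 8: 3 − 2 = 1
  item 9: 0
  item 10: 3 − 2 = 1
  item 11: 2
  item 12: 3 − 1 = 2
  item 13: 2
Sum = 1 + 0 + 2 + 0 + 0 + 3 + 2 + 1 + 0 + 1 + 2 + 2 + 2 = 16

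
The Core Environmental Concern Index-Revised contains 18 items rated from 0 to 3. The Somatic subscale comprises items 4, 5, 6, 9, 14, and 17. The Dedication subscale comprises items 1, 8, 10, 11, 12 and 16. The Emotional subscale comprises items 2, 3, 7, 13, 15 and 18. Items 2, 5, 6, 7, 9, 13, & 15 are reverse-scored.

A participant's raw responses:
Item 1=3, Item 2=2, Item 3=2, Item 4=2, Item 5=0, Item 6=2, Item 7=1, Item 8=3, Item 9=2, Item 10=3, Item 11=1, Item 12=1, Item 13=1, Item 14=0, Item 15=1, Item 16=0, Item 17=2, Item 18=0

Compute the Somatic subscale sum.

Somatic items: 4, 5, 6, 9, 14, 17.
Of these, items 5, 6, and 9 are reverse-scored; reversed = (0+3) − raw = 3 − raw.
  item 4: 2
  item 5: 3 − 0 = 3
  item 6: 3 − 2 = 1
  item 9: 3 − 2 = 1
  item 14: 0
  item 17: 2
Sum = 2 + 3 + 1 + 1 + 0 + 2 = 9

9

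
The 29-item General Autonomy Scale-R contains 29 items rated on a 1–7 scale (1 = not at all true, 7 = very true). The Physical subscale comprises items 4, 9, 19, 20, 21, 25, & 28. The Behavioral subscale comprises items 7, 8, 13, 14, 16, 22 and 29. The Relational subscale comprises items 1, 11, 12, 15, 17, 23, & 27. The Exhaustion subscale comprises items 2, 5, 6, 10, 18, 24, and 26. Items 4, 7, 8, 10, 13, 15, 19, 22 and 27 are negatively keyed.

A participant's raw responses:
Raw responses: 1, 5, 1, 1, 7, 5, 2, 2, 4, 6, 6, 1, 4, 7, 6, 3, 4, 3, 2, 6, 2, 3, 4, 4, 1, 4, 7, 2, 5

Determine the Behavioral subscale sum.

36

Behavioral items: 7, 8, 13, 14, 16, 22, 29.
Of these, items 7, 8, 13 and 22 are negatively keyed; reverse-coded value = 8 − response.
  item 7: 8 − 2 = 6
  item 8: 8 − 2 = 6
  item 13: 8 − 4 = 4
  item 14: 7
  item 16: 3
  item 22: 8 − 3 = 5
  item 29: 5
Sum = 6 + 6 + 4 + 7 + 3 + 5 + 5 = 36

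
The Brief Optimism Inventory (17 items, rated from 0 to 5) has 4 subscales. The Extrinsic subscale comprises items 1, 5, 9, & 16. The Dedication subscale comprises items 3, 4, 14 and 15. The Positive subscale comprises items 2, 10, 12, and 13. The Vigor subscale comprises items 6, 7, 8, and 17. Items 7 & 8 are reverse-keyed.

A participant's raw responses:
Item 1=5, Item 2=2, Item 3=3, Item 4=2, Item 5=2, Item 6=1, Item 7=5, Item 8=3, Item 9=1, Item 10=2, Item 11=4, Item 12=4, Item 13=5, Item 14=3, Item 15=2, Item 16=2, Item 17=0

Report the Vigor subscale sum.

3

Vigor items: 6, 7, 8, 17.
Of these, items 7 and 8 are reverse-keyed; reversed = (0+5) − raw = 5 − raw.
  item 6: 1
  item 7: 5 − 5 = 0
  item 8: 5 − 3 = 2
  item 17: 0
Sum = 1 + 0 + 2 + 0 = 3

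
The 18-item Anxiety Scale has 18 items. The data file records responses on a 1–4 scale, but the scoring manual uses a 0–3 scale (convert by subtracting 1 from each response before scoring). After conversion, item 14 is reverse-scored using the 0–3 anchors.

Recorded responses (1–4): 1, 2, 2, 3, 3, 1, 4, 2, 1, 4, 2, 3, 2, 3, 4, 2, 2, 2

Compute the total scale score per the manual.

Convert to 0–3: 0, 1, 1, 2, 2, 0, 3, 1, 0, 3, 1, 2, 1, 2, 3, 1, 1, 1
Reverse-coded (reverse-coded value = 3 − response):
  item 14: 3 − 2 = 1
Scored: 0, 1, 1, 2, 2, 0, 3, 1, 0, 3, 1, 2, 1, 1, 3, 1, 1, 1
Total = 24

24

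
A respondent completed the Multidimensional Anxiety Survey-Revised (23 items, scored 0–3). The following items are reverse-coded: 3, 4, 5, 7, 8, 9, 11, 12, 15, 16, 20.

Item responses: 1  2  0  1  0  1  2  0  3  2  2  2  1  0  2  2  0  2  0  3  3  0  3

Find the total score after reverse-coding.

Reversing items 3, 4, 5, 7, 8, 9, 11, 12, 15, 16, & 20 with 3 − raw:
Total = 1 + 2 + (3−0) + (3−1) + (3−0) + 1 + (3−2) + (3−0) + (3−3) + 2 + (3−2) + (3−2) + 1 + 0 + (3−2) + (3−2) + 0 + 2 + 0 + (3−3) + 3 + 0 + 3
      = 1 + 2 + 3 + 2 + 3 + 1 + 1 + 3 + 0 + 2 + 1 + 1 + 1 + 0 + 1 + 1 + 0 + 2 + 0 + 0 + 3 + 0 + 3 = 31

31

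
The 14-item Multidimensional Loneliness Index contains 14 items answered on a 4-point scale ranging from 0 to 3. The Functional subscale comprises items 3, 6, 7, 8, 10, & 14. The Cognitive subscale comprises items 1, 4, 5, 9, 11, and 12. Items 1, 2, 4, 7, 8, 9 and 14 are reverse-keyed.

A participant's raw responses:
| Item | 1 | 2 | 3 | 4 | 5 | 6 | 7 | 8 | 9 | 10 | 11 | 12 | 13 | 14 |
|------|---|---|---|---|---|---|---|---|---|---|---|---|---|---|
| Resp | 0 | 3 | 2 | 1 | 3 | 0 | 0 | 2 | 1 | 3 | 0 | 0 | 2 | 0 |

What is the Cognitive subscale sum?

10

Cognitive items: 1, 4, 5, 9, 11, 12.
Of these, items 1, 4, & 9 are reverse-keyed; on a 0–3 scale, reversed = 3 − raw.
  item 1: 3 − 0 = 3
  item 4: 3 − 1 = 2
  item 5: 3
  item 9: 3 − 1 = 2
  item 11: 0
  item 12: 0
Sum = 3 + 2 + 3 + 2 + 0 + 0 = 10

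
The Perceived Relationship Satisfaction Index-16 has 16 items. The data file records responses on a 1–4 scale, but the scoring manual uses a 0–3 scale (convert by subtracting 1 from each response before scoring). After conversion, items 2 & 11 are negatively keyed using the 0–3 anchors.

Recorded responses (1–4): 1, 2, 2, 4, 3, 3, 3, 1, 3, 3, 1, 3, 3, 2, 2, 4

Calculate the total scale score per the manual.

Convert to 0–3: 0, 1, 1, 3, 2, 2, 2, 0, 2, 2, 0, 2, 2, 1, 1, 3
Reverse-coded (reverse-coded value = 3 − response):
  item 2: 3 − 1 = 2
  item 11: 3 − 0 = 3
Scored: 0, 2, 1, 3, 2, 2, 2, 0, 2, 2, 3, 2, 2, 1, 1, 3
Total = 28

28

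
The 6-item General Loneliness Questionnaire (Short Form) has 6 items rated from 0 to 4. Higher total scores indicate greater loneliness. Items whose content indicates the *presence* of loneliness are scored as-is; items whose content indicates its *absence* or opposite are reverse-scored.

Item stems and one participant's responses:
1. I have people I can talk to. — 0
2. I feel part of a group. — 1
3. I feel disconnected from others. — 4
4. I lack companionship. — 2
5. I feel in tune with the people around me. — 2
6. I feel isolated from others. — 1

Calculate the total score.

16

Items 1, 2, 5 describe the absence/opposite of loneliness → reverse-score.
reverse-coded value = 4 − response.
  item 1: 4 − 0 = 4
  item 2: 4 − 1 = 3
  item 3: 4
  item 4: 2
  item 5: 4 − 2 = 2
  item 6: 1
Total = 4 + 3 + 4 + 2 + 2 + 1 = 16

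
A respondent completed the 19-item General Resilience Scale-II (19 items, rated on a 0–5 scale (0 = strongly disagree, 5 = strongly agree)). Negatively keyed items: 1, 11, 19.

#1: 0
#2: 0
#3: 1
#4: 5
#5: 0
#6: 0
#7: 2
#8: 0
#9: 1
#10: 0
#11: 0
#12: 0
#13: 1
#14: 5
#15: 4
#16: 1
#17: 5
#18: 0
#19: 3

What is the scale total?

37

Reverse-coded items (on a 0–5 scale, reversed = 5 − raw):
  item 1: 5 − 0 = 5
  item 11: 5 − 0 = 5
  item 19: 5 − 3 = 2
After reverse-coding: 5, 0, 1, 5, 0, 0, 2, 0, 1, 0, 5, 0, 1, 5, 4, 1, 5, 0, 2
Total = 5 + 0 + 1 + 5 + 0 + 0 + 2 + 0 + 1 + 0 + 5 + 0 + 1 + 5 + 4 + 1 + 5 + 0 + 2 = 37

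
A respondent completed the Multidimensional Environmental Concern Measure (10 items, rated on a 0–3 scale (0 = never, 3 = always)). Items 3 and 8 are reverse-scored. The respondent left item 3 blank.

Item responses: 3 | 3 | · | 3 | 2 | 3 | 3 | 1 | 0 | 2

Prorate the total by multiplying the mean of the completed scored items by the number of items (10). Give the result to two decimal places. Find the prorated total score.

23.33

Reverse-coded (reverse-coded value = 3 − response):
  item 8: 3 − 1 = 2
Completed scored items (9 of 10): 3, 3, 3, 2, 3, 3, 2, 0, 2; sum = 21.
Person mean = 21 / 9 ≈ 2.3333
Prorated total = (21 / 9) × 10 = 23.33 (to 2 dp)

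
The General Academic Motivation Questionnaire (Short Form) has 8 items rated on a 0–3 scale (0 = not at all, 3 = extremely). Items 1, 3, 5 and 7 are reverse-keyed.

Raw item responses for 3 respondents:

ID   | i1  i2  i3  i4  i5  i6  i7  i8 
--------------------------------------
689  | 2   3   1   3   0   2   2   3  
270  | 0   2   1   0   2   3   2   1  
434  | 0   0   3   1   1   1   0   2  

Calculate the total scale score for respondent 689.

18

Respondent 689 raw: 2, 3, 1, 3, 0, 2, 2, 3.
Reverse-coded (on a 0–3 scale, reversed = 3 − raw):
  item 1: 3 − 2 = 1
  item 2: 3
  item 3: 3 − 1 = 2
  item 4: 3
  item 5: 3 − 0 = 3
  item 6: 2
  item 7: 3 − 2 = 1
  item 8: 3
Sum = 1 + 3 + 2 + 3 + 3 + 2 + 1 + 3 = 18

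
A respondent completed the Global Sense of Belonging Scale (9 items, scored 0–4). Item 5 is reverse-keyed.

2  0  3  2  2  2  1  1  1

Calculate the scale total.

14

Apply reverse scoring (on a 0–4 scale, reversed = 4 − raw):
  item 5: 4 − 2 = 2
Scored items: 2, 0, 3, 2, 2, 2, 1, 1, 1
Total = 2 + 0 + 3 + 2 + 2 + 2 + 1 + 1 + 1 = 14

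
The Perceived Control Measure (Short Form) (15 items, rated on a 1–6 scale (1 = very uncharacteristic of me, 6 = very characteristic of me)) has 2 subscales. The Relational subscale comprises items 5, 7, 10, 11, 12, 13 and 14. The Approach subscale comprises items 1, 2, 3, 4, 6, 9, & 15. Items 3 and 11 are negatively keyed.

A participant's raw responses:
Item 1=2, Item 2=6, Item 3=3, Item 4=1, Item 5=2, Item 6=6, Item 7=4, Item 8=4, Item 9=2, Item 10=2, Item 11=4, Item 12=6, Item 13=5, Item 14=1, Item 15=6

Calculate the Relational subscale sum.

Relational items: 5, 7, 10, 11, 12, 13, 14.
Of these, item 11 is negatively keyed; reverse-coded value = 7 − response.
  item 5: 2
  item 7: 4
  item 10: 2
  item 11: 7 − 4 = 3
  item 12: 6
  item 13: 5
  item 14: 1
Sum = 2 + 4 + 2 + 3 + 6 + 5 + 1 = 23

23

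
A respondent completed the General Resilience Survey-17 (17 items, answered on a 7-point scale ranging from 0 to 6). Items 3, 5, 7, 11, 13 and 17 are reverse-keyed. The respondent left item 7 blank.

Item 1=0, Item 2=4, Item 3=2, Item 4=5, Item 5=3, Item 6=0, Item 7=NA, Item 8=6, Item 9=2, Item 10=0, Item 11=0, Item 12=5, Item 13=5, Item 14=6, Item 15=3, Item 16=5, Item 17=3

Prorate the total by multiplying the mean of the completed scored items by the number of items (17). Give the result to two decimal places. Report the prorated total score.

Reverse-coded (reversed = (0+6) − raw = 6 − raw):
  item 3: 6 − 2 = 4
  item 5: 6 − 3 = 3
  item 11: 6 − 0 = 6
  item 13: 6 − 5 = 1
  item 17: 6 − 3 = 3
Completed scored items (16 of 17): 0, 4, 4, 5, 3, 0, 6, 2, 0, 6, 5, 1, 6, 3, 5, 3; sum = 53.
Person mean = 53 / 16 ≈ 3.3125
Prorated total = (53 / 16) × 17 = 56.31 (to 2 dp)

56.31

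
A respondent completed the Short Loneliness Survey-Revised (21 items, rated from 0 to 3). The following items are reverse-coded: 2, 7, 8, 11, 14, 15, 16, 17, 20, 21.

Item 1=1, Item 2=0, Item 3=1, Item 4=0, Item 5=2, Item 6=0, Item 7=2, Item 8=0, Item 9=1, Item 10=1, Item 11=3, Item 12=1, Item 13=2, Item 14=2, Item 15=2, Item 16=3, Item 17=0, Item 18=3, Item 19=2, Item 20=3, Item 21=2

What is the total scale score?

27

Reverse-coded items use 3 − raw:
  item 2: 3 − 0 = 3
  item 7: 3 − 2 = 1
  item 8: 3 − 0 = 3
  item 11: 3 − 3 = 0
  item 14: 3 − 2 = 1
  item 15: 3 − 2 = 1
  item 16: 3 − 3 = 0
  item 17: 3 − 0 = 3
  item 20: 3 − 3 = 0
  item 21: 3 − 2 = 1
Scored items: 1, 3, 1, 0, 2, 0, 1, 3, 1, 1, 0, 1, 2, 1, 1, 0, 3, 3, 2, 0, 1
Total = 1 + 3 + 1 + 0 + 2 + 0 + 1 + 3 + 1 + 1 + 0 + 1 + 2 + 1 + 1 + 0 + 3 + 3 + 2 + 0 + 1 = 27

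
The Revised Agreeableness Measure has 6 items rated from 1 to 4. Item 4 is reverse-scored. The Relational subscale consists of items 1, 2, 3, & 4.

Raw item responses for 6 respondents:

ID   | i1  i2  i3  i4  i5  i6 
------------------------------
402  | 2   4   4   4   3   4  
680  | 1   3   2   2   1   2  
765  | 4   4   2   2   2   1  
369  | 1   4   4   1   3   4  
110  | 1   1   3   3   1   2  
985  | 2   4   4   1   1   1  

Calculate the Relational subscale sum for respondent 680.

Respondent 680 raw: 1, 3, 2, 2, 1, 2.
Relational items: 1, 2, 3, 4.
Reverse-coded (reversed = (1+4) − raw = 5 − raw):
  item 1: 1
  item 2: 3
  item 3: 2
  item 4: 5 − 2 = 3
Sum = 1 + 3 + 2 + 3 = 9

9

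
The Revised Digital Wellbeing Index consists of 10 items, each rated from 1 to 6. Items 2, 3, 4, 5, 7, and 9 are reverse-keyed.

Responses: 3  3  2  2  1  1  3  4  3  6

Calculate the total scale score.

Reverse-keyed items use 7 − raw:
  item 2: 7 − 3 = 4
  item 3: 7 − 2 = 5
  item 4: 7 − 2 = 5
  item 5: 7 − 1 = 6
  item 7: 7 − 3 = 4
  item 9: 7 − 3 = 4
Scored responses: 3, 4, 5, 5, 6, 1, 4, 4, 4, 6
Total = 3 + 4 + 5 + 5 + 6 + 1 + 4 + 4 + 4 + 6 = 42

42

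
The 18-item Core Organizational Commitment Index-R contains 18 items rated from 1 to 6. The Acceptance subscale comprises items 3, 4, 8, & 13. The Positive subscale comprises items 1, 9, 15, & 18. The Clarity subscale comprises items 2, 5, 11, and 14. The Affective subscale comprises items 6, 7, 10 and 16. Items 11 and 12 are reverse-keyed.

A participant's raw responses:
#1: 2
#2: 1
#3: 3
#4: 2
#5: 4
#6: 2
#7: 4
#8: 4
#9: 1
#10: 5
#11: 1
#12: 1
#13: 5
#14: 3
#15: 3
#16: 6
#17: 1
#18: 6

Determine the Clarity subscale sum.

Clarity items: 2, 5, 11, 14.
Of these, item 11 is reverse-keyed; reversed = (1+6) − raw = 7 − raw.
  item 2: 1
  item 5: 4
  item 11: 7 − 1 = 6
  item 14: 3
Sum = 1 + 4 + 6 + 3 = 14

14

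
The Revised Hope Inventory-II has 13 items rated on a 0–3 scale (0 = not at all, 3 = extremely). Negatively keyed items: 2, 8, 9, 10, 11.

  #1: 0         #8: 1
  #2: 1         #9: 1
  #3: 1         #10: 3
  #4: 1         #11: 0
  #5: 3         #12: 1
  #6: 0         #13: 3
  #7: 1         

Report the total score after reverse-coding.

Apply reverse scoring (on a 0–3 scale, reversed = 3 − raw):
  item 2: 3 − 1 = 2
  item 8: 3 − 1 = 2
  item 9: 3 − 1 = 2
  item 10: 3 − 3 = 0
  item 11: 3 − 0 = 3
After reverse-coding: 0, 2, 1, 1, 3, 0, 1, 2, 2, 0, 3, 1, 3
Total = 0 + 2 + 1 + 1 + 3 + 0 + 1 + 2 + 2 + 0 + 3 + 1 + 3 = 19

19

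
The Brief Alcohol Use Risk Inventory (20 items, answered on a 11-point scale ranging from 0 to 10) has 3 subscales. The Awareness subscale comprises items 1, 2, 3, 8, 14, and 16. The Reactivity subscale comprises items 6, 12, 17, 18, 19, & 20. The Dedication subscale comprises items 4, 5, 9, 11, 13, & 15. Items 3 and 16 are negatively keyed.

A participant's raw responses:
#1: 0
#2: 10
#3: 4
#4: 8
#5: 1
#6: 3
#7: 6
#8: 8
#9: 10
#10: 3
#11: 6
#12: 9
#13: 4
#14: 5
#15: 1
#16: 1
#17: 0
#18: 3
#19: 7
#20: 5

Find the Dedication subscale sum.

Dedication items: 4, 5, 9, 11, 13, 15.
  item 4: 8
  item 5: 1
  item 9: 10
  item 11: 6
  item 13: 4
  item 15: 1
Sum = 8 + 1 + 10 + 6 + 4 + 1 = 30

30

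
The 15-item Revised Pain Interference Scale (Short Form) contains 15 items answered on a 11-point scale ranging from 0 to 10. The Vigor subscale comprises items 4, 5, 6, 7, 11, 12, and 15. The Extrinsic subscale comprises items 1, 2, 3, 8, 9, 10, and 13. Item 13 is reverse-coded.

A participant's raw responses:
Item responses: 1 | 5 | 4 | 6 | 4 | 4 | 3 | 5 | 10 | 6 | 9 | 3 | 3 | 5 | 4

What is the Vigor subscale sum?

33

Vigor items: 4, 5, 6, 7, 11, 12, 15.
  item 4: 6
  item 5: 4
  item 6: 4
  item 7: 3
  item 11: 9
  item 12: 3
  item 15: 4
Sum = 6 + 4 + 4 + 3 + 9 + 3 + 4 = 33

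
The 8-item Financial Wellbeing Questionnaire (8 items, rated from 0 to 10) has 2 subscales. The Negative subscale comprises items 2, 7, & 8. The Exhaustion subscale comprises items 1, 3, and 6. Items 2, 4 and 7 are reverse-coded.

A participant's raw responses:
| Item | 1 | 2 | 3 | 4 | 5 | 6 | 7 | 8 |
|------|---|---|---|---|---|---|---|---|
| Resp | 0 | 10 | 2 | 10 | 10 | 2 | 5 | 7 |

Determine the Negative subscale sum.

Negative items: 2, 7, 8.
Of these, items 2 & 7 are reverse-coded; on a 0–10 scale, reversed = 10 − raw.
  item 2: 10 − 10 = 0
  item 7: 10 − 5 = 5
  item 8: 7
Sum = 0 + 5 + 7 = 12

12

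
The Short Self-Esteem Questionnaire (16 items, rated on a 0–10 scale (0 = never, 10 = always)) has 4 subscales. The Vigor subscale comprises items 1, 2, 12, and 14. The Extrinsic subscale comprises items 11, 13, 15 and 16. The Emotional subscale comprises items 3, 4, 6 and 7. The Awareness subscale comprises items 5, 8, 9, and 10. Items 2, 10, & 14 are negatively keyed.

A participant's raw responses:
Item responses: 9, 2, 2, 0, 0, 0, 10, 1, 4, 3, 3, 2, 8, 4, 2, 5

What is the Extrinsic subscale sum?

18

Extrinsic items: 11, 13, 15, 16.
  item 11: 3
  item 13: 8
  item 15: 2
  item 16: 5
Sum = 3 + 8 + 2 + 5 = 18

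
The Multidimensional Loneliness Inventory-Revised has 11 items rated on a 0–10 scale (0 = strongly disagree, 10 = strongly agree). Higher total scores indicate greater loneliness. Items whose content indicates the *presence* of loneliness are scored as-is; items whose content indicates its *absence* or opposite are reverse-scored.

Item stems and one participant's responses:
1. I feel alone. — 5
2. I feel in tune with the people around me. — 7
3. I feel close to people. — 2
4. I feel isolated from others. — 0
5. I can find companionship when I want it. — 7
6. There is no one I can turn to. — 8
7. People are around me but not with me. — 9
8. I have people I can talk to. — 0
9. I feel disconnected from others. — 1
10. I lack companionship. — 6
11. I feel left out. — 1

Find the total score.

54

Items 2, 3, 5, 8 describe the absence/opposite of loneliness → reverse-score.
reversed = (0+10) − raw = 10 − raw.
  item 1: 5
  item 2: 10 − 7 = 3
  item 3: 10 − 2 = 8
  item 4: 0
  item 5: 10 − 7 = 3
  item 6: 8
  item 7: 9
  item 8: 10 − 0 = 10
  item 9: 1
  item 10: 6
  item 11: 1
Total = 5 + 3 + 8 + 0 + 3 + 8 + 9 + 10 + 1 + 6 + 1 = 54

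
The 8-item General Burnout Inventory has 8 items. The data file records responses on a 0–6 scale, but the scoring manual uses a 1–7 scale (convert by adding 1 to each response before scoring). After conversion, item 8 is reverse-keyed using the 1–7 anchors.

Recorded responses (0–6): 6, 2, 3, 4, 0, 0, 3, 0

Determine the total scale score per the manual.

32

Convert to 1–7: 7, 3, 4, 5, 1, 1, 4, 1
Reverse-coded (on a 1–7 scale, reversed = 8 − raw):
  item 8: 8 − 1 = 7
Scored: 7, 3, 4, 5, 1, 1, 4, 7
Total = 32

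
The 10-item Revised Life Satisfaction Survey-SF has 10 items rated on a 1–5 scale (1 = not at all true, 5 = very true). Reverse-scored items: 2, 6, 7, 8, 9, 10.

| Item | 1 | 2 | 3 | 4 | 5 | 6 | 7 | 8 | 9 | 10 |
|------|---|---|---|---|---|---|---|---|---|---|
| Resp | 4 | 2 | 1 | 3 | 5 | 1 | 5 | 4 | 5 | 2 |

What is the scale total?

30

Reverse-scored items use 6 − raw:
  item 2: 6 − 2 = 4
  item 6: 6 − 1 = 5
  item 7: 6 − 5 = 1
  item 8: 6 − 4 = 2
  item 9: 6 − 5 = 1
  item 10: 6 − 2 = 4
After reverse-coding: 4, 4, 1, 3, 5, 5, 1, 2, 1, 4
Total = 4 + 4 + 1 + 3 + 5 + 5 + 1 + 2 + 1 + 4 = 30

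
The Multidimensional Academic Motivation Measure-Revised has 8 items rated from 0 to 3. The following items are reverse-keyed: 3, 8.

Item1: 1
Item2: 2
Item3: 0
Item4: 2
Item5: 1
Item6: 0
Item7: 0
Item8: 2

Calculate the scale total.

10

Raw sum = 8. Reverse-keyed items: 3, 8; their raw sum = 2.
Each reversal replaces raw with 3 − raw, changing the total by 3 − 2·raw per item.
Total = 8 + 2·3 − 2·2 = 8 + 6 − 4 = 10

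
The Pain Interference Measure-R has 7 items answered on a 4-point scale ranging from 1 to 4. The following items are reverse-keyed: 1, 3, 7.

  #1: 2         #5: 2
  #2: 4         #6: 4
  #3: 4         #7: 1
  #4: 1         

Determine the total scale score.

19

Reverse-keyed items use 5 − raw:
  item 1: 5 − 2 = 3
  item 3: 5 − 4 = 1
  item 7: 5 − 1 = 4
After reverse-coding: 3, 4, 1, 1, 2, 4, 4
Total = 3 + 4 + 1 + 1 + 2 + 4 + 4 = 19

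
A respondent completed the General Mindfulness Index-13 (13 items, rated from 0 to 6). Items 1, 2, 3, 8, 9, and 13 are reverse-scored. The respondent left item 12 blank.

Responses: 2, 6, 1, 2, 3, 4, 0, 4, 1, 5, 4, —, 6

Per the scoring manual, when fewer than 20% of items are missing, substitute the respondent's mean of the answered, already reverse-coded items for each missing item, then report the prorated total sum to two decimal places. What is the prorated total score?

Reverse-coded (reversed = (0+6) − raw = 6 − raw):
  item 1: 6 − 2 = 4
  item 2: 6 − 6 = 0
  item 3: 6 − 1 = 5
  item 8: 6 − 4 = 2
  item 9: 6 − 1 = 5
  item 13: 6 − 6 = 0
Completed scored items (12 of 13): 4, 0, 5, 2, 3, 4, 0, 2, 5, 5, 4, 0; sum = 34.
Person mean = 34 / 12 ≈ 2.8333
Prorated total = (34 / 12) × 13 = 36.83 (to 2 dp)

36.83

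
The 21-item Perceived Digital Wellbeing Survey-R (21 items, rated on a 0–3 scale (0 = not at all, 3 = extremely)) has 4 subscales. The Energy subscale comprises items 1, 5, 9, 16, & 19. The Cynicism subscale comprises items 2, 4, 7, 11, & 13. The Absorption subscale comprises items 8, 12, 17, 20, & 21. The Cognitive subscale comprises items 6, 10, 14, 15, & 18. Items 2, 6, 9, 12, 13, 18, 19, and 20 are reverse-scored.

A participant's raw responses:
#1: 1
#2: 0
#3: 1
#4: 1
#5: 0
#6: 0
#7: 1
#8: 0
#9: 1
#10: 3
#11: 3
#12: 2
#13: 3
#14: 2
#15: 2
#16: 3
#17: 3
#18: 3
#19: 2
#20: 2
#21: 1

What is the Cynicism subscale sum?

Cynicism items: 2, 4, 7, 11, 13.
Of these, items 2 and 13 are reverse-scored; on a 0–3 scale, reversed = 3 − raw.
  item 2: 3 − 0 = 3
  item 4: 1
  item 7: 1
  item 11: 3
  item 13: 3 − 3 = 0
Sum = 3 + 1 + 1 + 3 + 0 = 8

8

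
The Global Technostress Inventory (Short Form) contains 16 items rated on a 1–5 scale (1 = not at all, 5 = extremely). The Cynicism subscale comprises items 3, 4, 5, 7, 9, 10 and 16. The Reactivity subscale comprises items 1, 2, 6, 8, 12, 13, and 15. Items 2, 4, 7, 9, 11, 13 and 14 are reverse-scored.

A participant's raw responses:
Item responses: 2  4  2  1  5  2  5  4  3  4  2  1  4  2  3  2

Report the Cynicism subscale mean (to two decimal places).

3.14

Cynicism items: 3, 4, 5, 7, 9, 10, 16.
Of these, items 4, 7, & 9 are reverse-scored; reversed = (1+5) − raw = 6 − raw.
  item 3: 2
  item 4: 6 − 1 = 5
  item 5: 5
  item 7: 6 − 5 = 1
  item 9: 6 − 3 = 3
  item 10: 4
  item 16: 2
Sum = 2 + 5 + 5 + 1 + 3 + 4 + 2 = 22
Mean = 22 / 7 = 3.14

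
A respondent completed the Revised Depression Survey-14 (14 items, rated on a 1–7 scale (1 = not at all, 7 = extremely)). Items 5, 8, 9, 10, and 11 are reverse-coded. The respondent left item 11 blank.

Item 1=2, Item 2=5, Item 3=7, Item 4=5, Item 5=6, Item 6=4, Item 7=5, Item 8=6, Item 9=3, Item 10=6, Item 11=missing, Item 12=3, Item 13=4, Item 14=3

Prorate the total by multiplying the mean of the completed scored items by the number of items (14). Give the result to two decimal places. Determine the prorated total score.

52.77

Reverse-coded (on a 1–7 scale, reversed = 8 − raw):
  item 5: 8 − 6 = 2
  item 8: 8 − 6 = 2
  item 9: 8 − 3 = 5
  item 10: 8 − 6 = 2
Completed scored items (13 of 14): 2, 5, 7, 5, 2, 4, 5, 2, 5, 2, 3, 4, 3; sum = 49.
Person mean = 49 / 13 ≈ 3.7692
Prorated total = (49 / 13) × 14 = 52.77 (to 2 dp)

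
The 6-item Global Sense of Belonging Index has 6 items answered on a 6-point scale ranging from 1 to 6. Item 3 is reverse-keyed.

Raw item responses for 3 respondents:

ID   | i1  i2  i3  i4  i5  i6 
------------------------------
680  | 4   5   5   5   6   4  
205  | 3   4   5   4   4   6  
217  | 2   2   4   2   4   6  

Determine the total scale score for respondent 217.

Respondent 217 raw: 2, 2, 4, 2, 4, 6.
Reverse-coded (reversed = (1+6) − raw = 7 − raw):
  item 1: 2
  item 2: 2
  item 3: 7 − 4 = 3
  item 4: 2
  item 5: 4
  item 6: 6
Sum = 2 + 2 + 3 + 2 + 4 + 6 = 19

19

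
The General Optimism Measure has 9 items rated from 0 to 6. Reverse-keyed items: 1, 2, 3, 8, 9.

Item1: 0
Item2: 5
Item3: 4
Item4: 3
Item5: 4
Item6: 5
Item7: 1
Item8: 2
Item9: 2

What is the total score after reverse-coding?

30

Raw sum = 26. Reverse-keyed items: 1, 2, 3, 8, 9; their raw sum = 13.
Each reversal replaces raw with 6 − raw, changing the total by 6 − 2·raw per item.
Total = 26 + 5·6 − 2·13 = 26 + 30 − 26 = 30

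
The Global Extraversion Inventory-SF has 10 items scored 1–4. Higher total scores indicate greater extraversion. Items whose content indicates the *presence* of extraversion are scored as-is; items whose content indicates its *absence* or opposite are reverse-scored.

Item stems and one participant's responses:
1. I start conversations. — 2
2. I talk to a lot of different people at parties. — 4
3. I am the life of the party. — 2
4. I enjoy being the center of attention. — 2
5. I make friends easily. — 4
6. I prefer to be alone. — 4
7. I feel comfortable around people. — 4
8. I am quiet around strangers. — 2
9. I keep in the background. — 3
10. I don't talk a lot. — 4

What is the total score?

25

Items 6, 8, 9, 10 describe the absence/opposite of extraversion → reverse-score.
on a 1–4 scale, reversed = 5 − raw.
  item 1: 2
  item 2: 4
  item 3: 2
  item 4: 2
  item 5: 4
  item 6: 5 − 4 = 1
  item 7: 4
  item 8: 5 − 2 = 3
  item 9: 5 − 3 = 2
  item 10: 5 − 4 = 1
Total = 2 + 4 + 2 + 2 + 4 + 1 + 4 + 3 + 2 + 1 = 25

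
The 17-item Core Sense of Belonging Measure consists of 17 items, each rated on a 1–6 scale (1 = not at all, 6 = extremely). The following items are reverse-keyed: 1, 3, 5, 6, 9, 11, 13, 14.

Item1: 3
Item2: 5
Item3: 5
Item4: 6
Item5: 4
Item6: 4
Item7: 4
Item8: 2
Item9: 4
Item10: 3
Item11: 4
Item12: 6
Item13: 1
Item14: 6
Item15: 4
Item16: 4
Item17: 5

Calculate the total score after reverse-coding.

64

Raw sum = 70. Reverse-keyed items: 1, 3, 5, 6, 9, 11, 13, 14; their raw sum = 31.
Each reversal replaces raw with 7 − raw, changing the total by 7 − 2·raw per item.
Total = 70 + 8·7 − 2·31 = 70 + 56 − 62 = 64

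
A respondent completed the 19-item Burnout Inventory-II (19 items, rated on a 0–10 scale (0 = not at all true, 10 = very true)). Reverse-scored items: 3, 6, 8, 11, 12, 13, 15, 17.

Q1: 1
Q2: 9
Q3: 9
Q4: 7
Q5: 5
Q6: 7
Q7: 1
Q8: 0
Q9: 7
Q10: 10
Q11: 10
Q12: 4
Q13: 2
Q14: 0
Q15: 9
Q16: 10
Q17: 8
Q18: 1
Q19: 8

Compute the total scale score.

90

Raw sum = 108. Reverse-scored items: 3, 6, 8, 11, 12, 13, 15, 17; their raw sum = 49.
Each reversal replaces raw with 10 − raw, changing the total by 10 − 2·raw per item.
Total = 108 + 8·10 − 2·49 = 108 + 80 − 98 = 90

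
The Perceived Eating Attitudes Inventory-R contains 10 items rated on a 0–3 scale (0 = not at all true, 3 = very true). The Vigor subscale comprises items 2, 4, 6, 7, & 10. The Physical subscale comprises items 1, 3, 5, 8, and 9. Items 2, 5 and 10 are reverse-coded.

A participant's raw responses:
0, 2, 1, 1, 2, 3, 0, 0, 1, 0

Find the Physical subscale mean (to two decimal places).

Physical items: 1, 3, 5, 8, 9.
Of these, item 5 is reverse-coded; reversed = (0+3) − raw = 3 − raw.
  item 1: 0
  item 3: 1
  item 5: 3 − 2 = 1
  item 8: 0
  item 9: 1
Sum = 0 + 1 + 1 + 0 + 1 = 3
Mean = 3 / 5 = 0.60

0.60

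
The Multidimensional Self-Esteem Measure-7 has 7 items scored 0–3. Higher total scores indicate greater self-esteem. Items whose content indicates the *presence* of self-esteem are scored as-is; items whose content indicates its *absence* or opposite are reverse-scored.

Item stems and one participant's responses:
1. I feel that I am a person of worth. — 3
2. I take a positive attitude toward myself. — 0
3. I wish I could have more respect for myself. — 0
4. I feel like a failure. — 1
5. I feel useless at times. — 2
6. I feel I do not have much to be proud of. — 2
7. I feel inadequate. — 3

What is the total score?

10

Items 3, 4, 5, 6, 7 describe the absence/opposite of self-esteem → reverse-score.
on a 0–3 scale, reversed = 3 − raw.
  item 1: 3
  item 2: 0
  item 3: 3 − 0 = 3
  item 4: 3 − 1 = 2
  item 5: 3 − 2 = 1
  item 6: 3 − 2 = 1
  item 7: 3 − 3 = 0
Total = 3 + 0 + 3 + 2 + 1 + 1 + 0 = 10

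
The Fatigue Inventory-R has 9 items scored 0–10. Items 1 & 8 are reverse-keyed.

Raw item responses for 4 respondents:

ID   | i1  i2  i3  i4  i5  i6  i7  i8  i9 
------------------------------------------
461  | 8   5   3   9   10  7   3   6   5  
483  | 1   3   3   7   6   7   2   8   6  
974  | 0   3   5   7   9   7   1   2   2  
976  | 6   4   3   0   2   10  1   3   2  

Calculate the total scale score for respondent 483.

45

Respondent 483 raw: 1, 3, 3, 7, 6, 7, 2, 8, 6.
Reverse-coded (reversed = (0+10) − raw = 10 − raw):
  item 1: 10 − 1 = 9
  item 2: 3
  item 3: 3
  item 4: 7
  item 5: 6
  item 6: 7
  item 7: 2
  item 8: 10 − 8 = 2
  item 9: 6
Sum = 9 + 3 + 3 + 7 + 6 + 7 + 2 + 2 + 6 = 45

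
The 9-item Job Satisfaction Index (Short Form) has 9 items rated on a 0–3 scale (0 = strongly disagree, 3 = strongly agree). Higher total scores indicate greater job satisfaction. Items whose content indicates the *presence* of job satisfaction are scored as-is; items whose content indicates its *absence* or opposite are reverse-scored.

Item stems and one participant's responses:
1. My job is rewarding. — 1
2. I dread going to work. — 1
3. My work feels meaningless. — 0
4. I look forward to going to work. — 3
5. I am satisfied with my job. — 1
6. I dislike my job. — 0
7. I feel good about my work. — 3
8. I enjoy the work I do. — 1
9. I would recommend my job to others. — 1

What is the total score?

Items 2, 3, 6 describe the absence/opposite of job satisfaction → reverse-score.
reverse-coded value = 3 − response.
  item 1: 1
  item 2: 3 − 1 = 2
  item 3: 3 − 0 = 3
  item 4: 3
  item 5: 1
  item 6: 3 − 0 = 3
  item 7: 3
  item 8: 1
  item 9: 1
Total = 1 + 2 + 3 + 3 + 1 + 3 + 3 + 1 + 1 = 18

18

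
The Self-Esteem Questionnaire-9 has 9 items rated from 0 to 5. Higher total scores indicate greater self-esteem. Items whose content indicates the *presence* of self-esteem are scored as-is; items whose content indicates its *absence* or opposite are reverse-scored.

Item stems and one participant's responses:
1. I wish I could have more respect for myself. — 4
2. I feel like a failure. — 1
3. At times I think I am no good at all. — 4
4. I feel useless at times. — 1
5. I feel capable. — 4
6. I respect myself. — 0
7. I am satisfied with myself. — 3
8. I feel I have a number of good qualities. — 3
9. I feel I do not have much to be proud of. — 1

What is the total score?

24

Items 1, 2, 3, 4, 9 describe the absence/opposite of self-esteem → reverse-score.
reversed = (0+5) − raw = 5 − raw.
  item 1: 5 − 4 = 1
  item 2: 5 − 1 = 4
  item 3: 5 − 4 = 1
  item 4: 5 − 1 = 4
  item 5: 4
  item 6: 0
  item 7: 3
  item 8: 3
  item 9: 5 − 1 = 4
Total = 1 + 4 + 1 + 4 + 4 + 0 + 3 + 3 + 4 = 24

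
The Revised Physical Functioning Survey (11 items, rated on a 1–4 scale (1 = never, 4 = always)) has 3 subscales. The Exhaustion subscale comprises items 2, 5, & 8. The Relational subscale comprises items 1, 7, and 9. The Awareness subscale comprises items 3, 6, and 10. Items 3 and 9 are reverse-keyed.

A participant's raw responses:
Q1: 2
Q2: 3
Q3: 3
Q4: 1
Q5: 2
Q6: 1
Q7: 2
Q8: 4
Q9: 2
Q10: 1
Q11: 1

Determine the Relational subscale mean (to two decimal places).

2.33

Relational items: 1, 7, 9.
Of these, item 9 is reverse-keyed; on a 1–4 scale, reversed = 5 − raw.
  item 1: 2
  item 7: 2
  item 9: 5 − 2 = 3
Sum = 2 + 2 + 3 = 7
Mean = 7 / 3 = 2.33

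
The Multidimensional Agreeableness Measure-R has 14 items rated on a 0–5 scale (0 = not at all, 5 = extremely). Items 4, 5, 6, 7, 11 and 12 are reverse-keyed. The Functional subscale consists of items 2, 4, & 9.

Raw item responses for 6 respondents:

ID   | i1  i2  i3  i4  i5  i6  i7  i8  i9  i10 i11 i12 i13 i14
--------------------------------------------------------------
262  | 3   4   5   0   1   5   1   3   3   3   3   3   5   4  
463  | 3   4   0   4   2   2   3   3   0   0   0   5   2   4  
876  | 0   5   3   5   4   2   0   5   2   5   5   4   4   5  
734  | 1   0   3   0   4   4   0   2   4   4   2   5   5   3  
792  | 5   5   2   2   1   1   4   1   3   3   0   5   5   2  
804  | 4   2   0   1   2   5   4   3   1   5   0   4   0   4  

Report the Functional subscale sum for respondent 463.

5

Respondent 463 raw: 3, 4, 0, 4, 2, 2, 3, 3, 0, 0, 0, 5, 2, 4.
Functional items: 2, 4, 9.
Reverse-coded (reverse-coded value = 5 − response):
  item 2: 4
  item 4: 5 − 4 = 1
  item 9: 0
Sum = 4 + 1 + 0 = 5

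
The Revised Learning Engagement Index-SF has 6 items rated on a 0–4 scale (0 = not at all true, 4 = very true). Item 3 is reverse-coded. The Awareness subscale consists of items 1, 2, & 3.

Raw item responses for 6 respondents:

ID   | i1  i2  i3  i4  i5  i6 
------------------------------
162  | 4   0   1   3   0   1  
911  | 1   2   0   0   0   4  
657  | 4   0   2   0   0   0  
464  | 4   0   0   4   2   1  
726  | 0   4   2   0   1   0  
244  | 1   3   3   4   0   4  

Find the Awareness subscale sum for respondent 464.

Respondent 464 raw: 4, 0, 0, 4, 2, 1.
Awareness items: 1, 2, 3.
Reverse-coded (reverse-coded value = 4 − response):
  item 1: 4
  item 2: 0
  item 3: 4 − 0 = 4
Sum = 4 + 0 + 4 = 8

8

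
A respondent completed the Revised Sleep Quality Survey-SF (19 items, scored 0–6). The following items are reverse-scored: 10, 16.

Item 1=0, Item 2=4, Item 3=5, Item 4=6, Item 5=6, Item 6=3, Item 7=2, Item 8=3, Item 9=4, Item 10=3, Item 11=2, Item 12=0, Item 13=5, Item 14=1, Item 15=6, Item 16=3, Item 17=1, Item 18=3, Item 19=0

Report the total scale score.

Reversing items 10 & 16 with 6 − raw:
Total = 0 + 4 + 5 + 6 + 6 + 3 + 2 + 3 + 4 + (6−3) + 2 + 0 + 5 + 1 + 6 + (6−3) + 1 + 3 + 0
      = 0 + 4 + 5 + 6 + 6 + 3 + 2 + 3 + 4 + 3 + 2 + 0 + 5 + 1 + 6 + 3 + 1 + 3 + 0 = 57

57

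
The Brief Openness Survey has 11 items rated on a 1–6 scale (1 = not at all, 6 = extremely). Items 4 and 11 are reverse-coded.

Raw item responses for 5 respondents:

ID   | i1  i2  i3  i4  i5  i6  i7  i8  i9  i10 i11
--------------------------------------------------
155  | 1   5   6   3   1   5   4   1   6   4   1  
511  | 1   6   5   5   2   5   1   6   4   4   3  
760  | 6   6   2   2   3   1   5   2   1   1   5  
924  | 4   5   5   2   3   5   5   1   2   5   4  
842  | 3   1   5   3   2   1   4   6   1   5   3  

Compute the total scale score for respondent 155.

43

Respondent 155 raw: 1, 5, 6, 3, 1, 5, 4, 1, 6, 4, 1.
Reverse-coded (reversed = (1+6) − raw = 7 − raw):
  item 1: 1
  item 2: 5
  item 3: 6
  item 4: 7 − 3 = 4
  item 5: 1
  item 6: 5
  item 7: 4
  item 8: 1
  item 9: 6
  item 10: 4
  item 11: 7 − 1 = 6
Sum = 1 + 5 + 6 + 4 + 1 + 5 + 4 + 1 + 6 + 4 + 6 = 43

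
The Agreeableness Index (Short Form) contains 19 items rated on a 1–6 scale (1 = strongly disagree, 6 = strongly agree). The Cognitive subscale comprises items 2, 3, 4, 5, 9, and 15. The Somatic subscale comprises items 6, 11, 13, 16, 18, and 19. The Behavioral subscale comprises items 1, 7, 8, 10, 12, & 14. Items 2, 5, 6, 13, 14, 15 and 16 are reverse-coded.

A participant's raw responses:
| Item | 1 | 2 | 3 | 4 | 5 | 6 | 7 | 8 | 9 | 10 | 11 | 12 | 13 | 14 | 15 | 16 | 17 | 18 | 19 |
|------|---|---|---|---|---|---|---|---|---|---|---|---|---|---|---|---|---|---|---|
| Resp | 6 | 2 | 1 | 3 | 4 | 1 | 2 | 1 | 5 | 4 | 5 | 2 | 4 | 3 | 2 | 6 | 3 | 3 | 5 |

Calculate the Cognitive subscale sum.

22

Cognitive items: 2, 3, 4, 5, 9, 15.
Of these, items 2, 5, and 15 are reverse-coded; on a 1–6 scale, reversed = 7 − raw.
  item 2: 7 − 2 = 5
  item 3: 1
  item 4: 3
  item 5: 7 − 4 = 3
  item 9: 5
  item 15: 7 − 2 = 5
Sum = 5 + 1 + 3 + 3 + 5 + 5 = 22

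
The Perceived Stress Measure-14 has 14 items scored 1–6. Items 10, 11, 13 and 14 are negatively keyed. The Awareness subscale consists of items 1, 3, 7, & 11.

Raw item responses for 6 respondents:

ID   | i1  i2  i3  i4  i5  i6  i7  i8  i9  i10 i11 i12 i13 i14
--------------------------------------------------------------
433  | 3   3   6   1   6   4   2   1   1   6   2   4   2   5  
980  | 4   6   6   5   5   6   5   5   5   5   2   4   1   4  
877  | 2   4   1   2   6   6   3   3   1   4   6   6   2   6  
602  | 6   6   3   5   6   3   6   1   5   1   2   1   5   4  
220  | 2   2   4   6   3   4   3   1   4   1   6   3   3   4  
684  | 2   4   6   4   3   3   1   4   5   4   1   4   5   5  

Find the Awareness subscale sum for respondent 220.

Respondent 220 raw: 2, 2, 4, 6, 3, 4, 3, 1, 4, 1, 6, 3, 3, 4.
Awareness items: 1, 3, 7, 11.
Reverse-coded (on a 1–6 scale, reversed = 7 − raw):
  item 1: 2
  item 3: 4
  item 7: 3
  item 11: 7 − 6 = 1
Sum = 2 + 4 + 3 + 1 = 10

10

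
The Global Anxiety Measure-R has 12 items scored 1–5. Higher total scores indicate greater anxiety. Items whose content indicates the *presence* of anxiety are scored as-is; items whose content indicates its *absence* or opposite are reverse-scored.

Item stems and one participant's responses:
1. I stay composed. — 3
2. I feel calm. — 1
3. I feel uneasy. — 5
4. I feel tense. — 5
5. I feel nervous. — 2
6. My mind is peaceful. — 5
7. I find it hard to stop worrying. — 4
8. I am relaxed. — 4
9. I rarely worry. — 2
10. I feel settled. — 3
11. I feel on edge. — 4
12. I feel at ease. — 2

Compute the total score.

Items 1, 2, 6, 8, 9, 10, 12 describe the absence/opposite of anxiety → reverse-score.
on a 1–5 scale, reversed = 6 − raw.
  item 1: 6 − 3 = 3
  item 2: 6 − 1 = 5
  item 3: 5
  item 4: 5
  item 5: 2
  item 6: 6 − 5 = 1
  item 7: 4
  item 8: 6 − 4 = 2
  item 9: 6 − 2 = 4
  item 10: 6 − 3 = 3
  item 11: 4
  item 12: 6 − 2 = 4
Total = 3 + 5 + 5 + 5 + 2 + 1 + 4 + 2 + 4 + 3 + 4 + 4 = 42

42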